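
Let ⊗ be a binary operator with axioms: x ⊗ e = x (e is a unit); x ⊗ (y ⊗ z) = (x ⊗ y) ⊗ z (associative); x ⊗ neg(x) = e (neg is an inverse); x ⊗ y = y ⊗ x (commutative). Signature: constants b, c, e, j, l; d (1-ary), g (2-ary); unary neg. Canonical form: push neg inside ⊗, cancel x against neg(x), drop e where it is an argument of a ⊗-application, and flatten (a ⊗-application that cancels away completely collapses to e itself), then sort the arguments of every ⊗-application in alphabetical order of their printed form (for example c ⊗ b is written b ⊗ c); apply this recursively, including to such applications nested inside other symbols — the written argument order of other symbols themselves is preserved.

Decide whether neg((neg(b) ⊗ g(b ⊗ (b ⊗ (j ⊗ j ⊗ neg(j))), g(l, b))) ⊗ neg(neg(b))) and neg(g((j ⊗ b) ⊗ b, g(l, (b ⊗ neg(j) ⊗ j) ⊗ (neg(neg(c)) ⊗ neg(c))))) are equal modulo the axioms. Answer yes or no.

Answer: yes — both canonical forms are neg(g(b ⊗ b ⊗ j, g(l, b)))

Derivation:
Left:  neg((neg(b) ⊗ g(b ⊗ (b ⊗ (j ⊗ j ⊗ neg(j))), g(l, b))) ⊗ neg(neg(b)))
  Push neg inside:  distribute neg over ⊗ and collapse double neg
  Cancel inverse pairs:  b cancels
  Combine occurrences:  neg(g(b ⊗ b ⊗ j, g(l, b)))
Right:  neg(g((j ⊗ b) ⊗ b, g(l, (b ⊗ neg(j) ⊗ j) ⊗ (neg(neg(c)) ⊗ neg(c)))))
  Push neg inside:  distribute neg over ⊗ and collapse double neg
  Collect:  neg(g(b ⊗ b ⊗ j, g(l, b)))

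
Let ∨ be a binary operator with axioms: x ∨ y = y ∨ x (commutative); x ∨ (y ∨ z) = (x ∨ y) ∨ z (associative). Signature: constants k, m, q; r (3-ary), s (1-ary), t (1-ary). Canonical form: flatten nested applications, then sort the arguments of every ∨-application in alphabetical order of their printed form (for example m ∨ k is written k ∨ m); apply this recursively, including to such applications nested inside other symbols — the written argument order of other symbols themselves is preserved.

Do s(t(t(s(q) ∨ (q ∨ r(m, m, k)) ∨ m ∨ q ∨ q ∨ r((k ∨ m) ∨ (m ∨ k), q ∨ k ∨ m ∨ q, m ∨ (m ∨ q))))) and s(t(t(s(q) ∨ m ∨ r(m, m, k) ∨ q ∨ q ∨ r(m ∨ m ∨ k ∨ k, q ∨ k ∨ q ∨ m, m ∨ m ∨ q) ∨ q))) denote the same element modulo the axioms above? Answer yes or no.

Left:  s(t(t(s(q) ∨ (q ∨ r(m, m, k)) ∨ m ∨ q ∨ q ∨ r((k ∨ m) ∨ (m ∨ k), q ∨ k ∨ m ∨ q, m ∨ (m ∨ q)))))
  Focus inside:  s(q) ∨ (q ∨ r(m, m, k)) ∨ m ∨ q ∨ q ∨ r((k ∨ m) ∨ (m ∨ k), q ∨ k ∨ m ∨ q, m ∨ (m ∨ q))
  Flatten:  s(q) ∨ q ∨ r(m, m, k) ∨ m ∨ q ∨ q ∨ r((k ∨ m) ∨ (m ∨ k), q ∨ k ∨ m ∨ q, m ∨ (m ∨ q))
  Simplify inside:  r((k ∨ m) ∨ (m ∨ k), q ∨ k ∨ m ∨ q, m ∨ (m ∨ q))  →  r(k ∨ k ∨ m ∨ m, k ∨ m ∨ q ∨ q, m ∨ m ∨ q)
  Sort arguments:  m ∨ q ∨ q ∨ q ∨ r(k ∨ k ∨ m ∨ m, k ∨ m ∨ q ∨ q, m ∨ m ∨ q) ∨ r(m, m, k) ∨ s(q)
  Reassemble:  s(t(t(m ∨ q ∨ q ∨ q ∨ r(k ∨ k ∨ m ∨ m, k ∨ m ∨ q ∨ q, m ∨ m ∨ q) ∨ r(m, m, k) ∨ s(q))))
Right:  s(t(t(s(q) ∨ m ∨ r(m, m, k) ∨ q ∨ q ∨ r(m ∨ m ∨ k ∨ k, q ∨ k ∨ q ∨ m, m ∨ m ∨ q) ∨ q)))
  Focus inside:  s(q) ∨ m ∨ r(m, m, k) ∨ q ∨ q ∨ r(m ∨ m ∨ k ∨ k, q ∨ k ∨ q ∨ m, m ∨ m ∨ q) ∨ q
  Inside:  r(m ∨ m ∨ k ∨ k, q ∨ k ∨ q ∨ m, m ∨ m ∨ q)  →  r(k ∨ k ∨ m ∨ m, k ∨ m ∨ q ∨ q, m ∨ m ∨ q)
  Order the arguments:  m ∨ q ∨ q ∨ q ∨ r(k ∨ k ∨ m ∨ m, k ∨ m ∨ q ∨ q, m ∨ m ∨ q) ∨ r(m, m, k) ∨ s(q)
  Reassemble:  s(t(t(m ∨ q ∨ q ∨ q ∨ r(k ∨ k ∨ m ∨ m, k ∨ m ∨ q ∨ q, m ∨ m ∨ q) ∨ r(m, m, k) ∨ s(q))))

Answer: yes — both canonical forms are s(t(t(m ∨ q ∨ q ∨ q ∨ r(k ∨ k ∨ m ∨ m, k ∨ m ∨ q ∨ q, m ∨ m ∨ q) ∨ r(m, m, k) ∨ s(q))))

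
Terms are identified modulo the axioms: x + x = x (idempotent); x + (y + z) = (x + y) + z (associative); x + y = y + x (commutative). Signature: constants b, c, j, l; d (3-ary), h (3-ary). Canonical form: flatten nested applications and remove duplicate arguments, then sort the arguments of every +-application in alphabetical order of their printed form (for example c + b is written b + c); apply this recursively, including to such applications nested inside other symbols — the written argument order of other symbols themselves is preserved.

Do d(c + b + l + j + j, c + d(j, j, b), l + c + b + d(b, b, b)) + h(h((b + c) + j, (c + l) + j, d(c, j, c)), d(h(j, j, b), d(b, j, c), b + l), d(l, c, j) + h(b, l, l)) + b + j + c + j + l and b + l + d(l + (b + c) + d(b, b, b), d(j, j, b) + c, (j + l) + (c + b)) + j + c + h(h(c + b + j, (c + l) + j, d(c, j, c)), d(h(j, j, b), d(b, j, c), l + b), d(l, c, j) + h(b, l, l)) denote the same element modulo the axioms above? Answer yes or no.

Left:  d(c + b + l + j + j, c + d(j, j, b), l + c + b + d(b, b, b)) + h(h((b + c) + j, (c + l) + j, d(c, j, c)), d(h(j, j, b), d(b, j, c), b + l), d(l, c, j) + h(b, l, l)) + b + j + c + j + l
  Inside:  d(c + b + l + j + j, c + d(j, j, b), l + c + b + d(b, b, b))  →  d(b + c + j + l, c + d(j, j, b), b + c + d(b, b, b) + l)
  Simplify inside:  h(h((b + c) + j, (c + l) + j, d(c, j, c)), d(h(j, j, b), d(b, j, c), b + l), d(l, c, j) + h(b, l, l))  →  h(h(b + c + j, c + j + l, d(c, j, c)), d(h(j, j, b), d(b, j, c), b + l), d(l, c, j) + h(b, l, l))
  Idempotence:  drop duplicate j
  Sort:  b + c + d(b + c + j + l, c + d(j, j, b), b + c + d(b, b, b) + l) + h(h(b + c + j, c + j + l, d(c, j, c)), d(h(j, j, b), d(b, j, c), b + l), d(l, c, j) + h(b, l, l)) + j + l
Right:  b + l + d(l + (b + c) + d(b, b, b), d(j, j, b) + c, (j + l) + (c + b)) + j + c + h(h(c + b + j, (c + l) + j, d(c, j, c)), d(h(j, j, b), d(b, j, c), l + b), d(l, c, j) + h(b, l, l))
  Canonicalize subterm:  d(l + (b + c) + d(b, b, b), d(j, j, b) + c, (j + l) + (c + b))  →  d(b + c + d(b, b, b) + l, c + d(j, j, b), b + c + j + l)
  Inside:  h(h(c + b + j, (c + l) + j, d(c, j, c)), d(h(j, j, b), d(b, j, c), l + b), d(l, c, j) + h(b, l, l))  →  h(h(b + c + j, c + j + l, d(c, j, c)), d(h(j, j, b), d(b, j, c), b + l), d(l, c, j) + h(b, l, l))
  Sort arguments:  b + c + d(b + c + d(b, b, b) + l, c + d(j, j, b), b + c + j + l) + h(h(b + c + j, c + j + l, d(c, j, c)), d(h(j, j, b), d(b, j, c), b + l), d(l, c, j) + h(b, l, l)) + j + l

Answer: no — b + c + d(b + c + j + l, c + d(j, j, b), b + c + d(b, b, b) + l) + h(h(b + c + j, c + j + l, d(c, j, c)), d(h(j, j, b), d(b, j, c), b + l), d(l, c, j) + h(b, l, l)) + j + l vs b + c + d(b + c + d(b, b, b) + l, c + d(j, j, b), b + c + j + l) + h(h(b + c + j, c + j + l, d(c, j, c)), d(h(j, j, b), d(b, j, c), b + l), d(l, c, j) + h(b, l, l)) + j + l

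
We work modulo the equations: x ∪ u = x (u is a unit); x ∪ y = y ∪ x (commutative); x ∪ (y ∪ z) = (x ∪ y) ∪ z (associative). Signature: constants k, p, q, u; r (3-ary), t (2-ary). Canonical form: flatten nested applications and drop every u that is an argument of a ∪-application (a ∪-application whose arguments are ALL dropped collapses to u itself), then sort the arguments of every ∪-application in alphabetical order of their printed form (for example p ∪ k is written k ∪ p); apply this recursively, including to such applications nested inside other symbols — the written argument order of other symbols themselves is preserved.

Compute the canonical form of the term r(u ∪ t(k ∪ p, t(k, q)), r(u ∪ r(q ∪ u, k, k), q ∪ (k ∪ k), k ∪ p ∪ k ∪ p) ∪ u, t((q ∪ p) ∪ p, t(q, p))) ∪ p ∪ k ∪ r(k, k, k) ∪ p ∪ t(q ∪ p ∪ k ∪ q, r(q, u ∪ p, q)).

Answer: k ∪ p ∪ p ∪ r(k, k, k) ∪ r(t(k ∪ p, t(k, q)), r(r(q, k, k), k ∪ k ∪ q, k ∪ k ∪ p ∪ p), t(p ∪ p ∪ q, t(q, p))) ∪ t(k ∪ p ∪ q ∪ q, r(q, p, q))

Derivation:
Canonicalize subterm:  r(u ∪ t(k ∪ p, t(k, q)), r(u ∪ r(q ∪ u, k, k), q ∪ (k ∪ k), k ∪ p ∪ k ∪ p) ∪ u, t((q ∪ p) ∪ p, t(q, p)))  →  r(t(k ∪ p, t(k, q)), r(r(q, k, k), k ∪ k ∪ q, k ∪ k ∪ p ∪ p), t(p ∪ p ∪ q, t(q, p)))
Inside:  t(q ∪ p ∪ k ∪ q, r(q, u ∪ p, q))  →  t(k ∪ p ∪ q ∪ q, r(q, p, q))
Sort:  k ∪ p ∪ p ∪ r(k, k, k) ∪ r(t(k ∪ p, t(k, q)), r(r(q, k, k), k ∪ k ∪ q, k ∪ k ∪ p ∪ p), t(p ∪ p ∪ q, t(q, p))) ∪ t(k ∪ p ∪ q ∪ q, r(q, p, q))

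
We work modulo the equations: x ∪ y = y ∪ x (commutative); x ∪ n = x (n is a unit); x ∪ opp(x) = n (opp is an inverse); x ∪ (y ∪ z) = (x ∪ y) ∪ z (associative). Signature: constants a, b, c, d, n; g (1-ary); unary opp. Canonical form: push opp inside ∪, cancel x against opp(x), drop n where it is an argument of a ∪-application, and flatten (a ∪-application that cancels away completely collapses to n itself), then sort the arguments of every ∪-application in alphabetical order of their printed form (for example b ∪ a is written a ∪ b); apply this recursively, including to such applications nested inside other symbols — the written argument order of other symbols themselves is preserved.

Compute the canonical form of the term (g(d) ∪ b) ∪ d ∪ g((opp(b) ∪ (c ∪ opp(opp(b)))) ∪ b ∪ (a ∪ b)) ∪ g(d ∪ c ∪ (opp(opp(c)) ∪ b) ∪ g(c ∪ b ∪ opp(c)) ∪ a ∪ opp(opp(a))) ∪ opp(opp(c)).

Push opp inside:  distribute opp over ∪ and collapse double opp
Collect:  g(d) ∪ b ∪ d ∪ g(a ∪ b ∪ b ∪ c) ∪ g(a ∪ a ∪ b ∪ c ∪ c ∪ d ∪ g(b)) ∪ c
Order the arguments:  b ∪ c ∪ d ∪ g(a ∪ a ∪ b ∪ c ∪ c ∪ d ∪ g(b)) ∪ g(a ∪ b ∪ b ∪ c) ∪ g(d)

Answer: b ∪ c ∪ d ∪ g(a ∪ a ∪ b ∪ c ∪ c ∪ d ∪ g(b)) ∪ g(a ∪ b ∪ b ∪ c) ∪ g(d)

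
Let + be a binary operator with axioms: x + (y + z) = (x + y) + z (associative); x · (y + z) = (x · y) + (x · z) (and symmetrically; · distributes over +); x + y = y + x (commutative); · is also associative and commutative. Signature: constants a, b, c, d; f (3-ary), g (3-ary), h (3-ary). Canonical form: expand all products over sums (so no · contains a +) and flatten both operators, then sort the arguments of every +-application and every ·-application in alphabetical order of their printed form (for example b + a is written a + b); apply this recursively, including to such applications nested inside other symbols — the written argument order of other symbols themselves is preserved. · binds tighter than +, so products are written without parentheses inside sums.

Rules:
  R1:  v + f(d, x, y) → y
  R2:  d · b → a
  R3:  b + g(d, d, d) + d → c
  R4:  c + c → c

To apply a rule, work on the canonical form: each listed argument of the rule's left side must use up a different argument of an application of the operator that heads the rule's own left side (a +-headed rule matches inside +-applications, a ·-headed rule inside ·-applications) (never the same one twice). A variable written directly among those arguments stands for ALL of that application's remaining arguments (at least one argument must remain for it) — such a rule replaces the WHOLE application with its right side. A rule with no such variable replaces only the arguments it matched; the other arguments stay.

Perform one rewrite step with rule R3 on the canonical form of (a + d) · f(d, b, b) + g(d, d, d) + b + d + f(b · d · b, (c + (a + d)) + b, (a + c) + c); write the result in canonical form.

Canonical form:  a · f(d, b, b) + b + d + d · f(d, b, b) + f(b · b · d, a + b + c + d, a + c + c) + g(d, d, d)
R3 matches:  uses b, d, g(d, d, d)
Giving:  a · f(d, b, b) + c + d · f(d, b, b) + f(b · b · d, a + b + c + d, a + c + c)

Answer: a · f(d, b, b) + c + d · f(d, b, b) + f(b · b · d, a + b + c + d, a + c + c)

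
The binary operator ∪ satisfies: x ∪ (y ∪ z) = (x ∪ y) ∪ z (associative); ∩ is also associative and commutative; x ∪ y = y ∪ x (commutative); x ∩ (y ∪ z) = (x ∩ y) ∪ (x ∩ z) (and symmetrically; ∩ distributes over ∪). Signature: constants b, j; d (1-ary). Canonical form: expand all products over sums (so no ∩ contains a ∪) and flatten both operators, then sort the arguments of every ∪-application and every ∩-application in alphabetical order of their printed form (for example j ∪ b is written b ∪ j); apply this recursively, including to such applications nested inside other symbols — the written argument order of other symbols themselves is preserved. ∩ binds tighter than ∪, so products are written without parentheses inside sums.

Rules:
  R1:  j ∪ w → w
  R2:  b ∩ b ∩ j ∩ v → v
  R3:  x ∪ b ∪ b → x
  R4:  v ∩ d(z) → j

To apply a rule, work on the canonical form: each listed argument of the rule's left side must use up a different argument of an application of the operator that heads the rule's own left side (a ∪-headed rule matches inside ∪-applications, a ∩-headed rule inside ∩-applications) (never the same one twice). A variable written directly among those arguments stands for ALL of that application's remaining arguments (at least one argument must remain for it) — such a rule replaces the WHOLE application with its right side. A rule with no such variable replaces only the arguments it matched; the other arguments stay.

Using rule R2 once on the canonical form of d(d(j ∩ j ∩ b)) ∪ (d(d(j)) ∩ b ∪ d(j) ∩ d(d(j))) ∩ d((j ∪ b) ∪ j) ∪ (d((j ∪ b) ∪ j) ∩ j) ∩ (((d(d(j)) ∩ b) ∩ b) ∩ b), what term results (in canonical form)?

Canonical form:  b ∩ b ∩ b ∩ d(b ∪ j ∪ j) ∩ d(d(j)) ∩ j ∪ b ∩ d(b ∪ j ∪ j) ∩ d(d(j)) ∪ d(b ∪ j ∪ j) ∩ d(d(j)) ∩ d(j) ∪ d(d(b ∩ j ∩ j))
Match R2:  consume b, b, j;  v := b ∩ d(b ∪ j ∪ j) ∩ d(d(j))
Every leftover argument binds to the variable; the entire application is replaced.
Result:  b ∩ d(b ∪ j ∪ j) ∩ d(d(j)) ∪ b ∩ d(b ∪ j ∪ j) ∩ d(d(j)) ∪ d(b ∪ j ∪ j) ∩ d(d(j)) ∩ d(j) ∪ d(d(b ∩ j ∩ j))

Answer: b ∩ d(b ∪ j ∪ j) ∩ d(d(j)) ∪ b ∩ d(b ∪ j ∪ j) ∩ d(d(j)) ∪ d(b ∪ j ∪ j) ∩ d(d(j)) ∩ d(j) ∪ d(d(b ∩ j ∩ j))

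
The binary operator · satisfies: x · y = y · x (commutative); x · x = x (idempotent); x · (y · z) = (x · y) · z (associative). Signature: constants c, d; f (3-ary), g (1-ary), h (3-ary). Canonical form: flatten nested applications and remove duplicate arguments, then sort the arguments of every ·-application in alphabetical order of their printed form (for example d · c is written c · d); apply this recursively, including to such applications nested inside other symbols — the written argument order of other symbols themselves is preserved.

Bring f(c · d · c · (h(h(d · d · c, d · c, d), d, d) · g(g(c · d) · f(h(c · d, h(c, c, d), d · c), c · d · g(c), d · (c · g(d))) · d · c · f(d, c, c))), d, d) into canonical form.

Answer: f(c · d · g(c · d · f(d, c, c) · f(h(c · d, h(c, c, d), c · d), c · d · g(c), c · d · g(d)) · g(c · d)) · h(h(c · d, c · d, d), d, d), d, d)

Derivation:
Focus inside:  c · d · c · (h(h(d · d · c, d · c, d), d, d) · g(g(c · d) · f(h(c · d, h(c, c, d), d · c), c · d · g(c), d · (c · g(d))) · d · c · f(d, c, c)))
Un-nest:  c · d · c · h(h(d · d · c, d · c, d), d, d) · g(g(c · d) · f(h(c · d, h(c, c, d), d · c), c · d · g(c), d · (c · g(d))) · d · c · f(d, c, c))
Canonicalize subterm:  h(h(d · d · c, d · c, d), d, d)  →  h(h(c · d, c · d, d), d, d)
Simplify inside:  g(g(c · d) · f(h(c · d, h(c, c, d), d · c), c · d · g(c), d · (c · g(d))) · d · c · f(d, c, c))  →  g(c · d · f(d, c, c) · f(h(c · d, h(c, c, d), c · d), c · d · g(c), c · d · g(d)) · g(c · d))
Drop duplicates:  drop duplicate c
Order the arguments:  c · d · g(c · d · f(d, c, c) · f(h(c · d, h(c, c, d), c · d), c · d · g(c), c · d · g(d)) · g(c · d)) · h(h(c · d, c · d, d), d, d)
Put back:  f(c · d · g(c · d · f(d, c, c) · f(h(c · d, h(c, c, d), c · d), c · d · g(c), c · d · g(d)) · g(c · d)) · h(h(c · d, c · d, d), d, d), d, d)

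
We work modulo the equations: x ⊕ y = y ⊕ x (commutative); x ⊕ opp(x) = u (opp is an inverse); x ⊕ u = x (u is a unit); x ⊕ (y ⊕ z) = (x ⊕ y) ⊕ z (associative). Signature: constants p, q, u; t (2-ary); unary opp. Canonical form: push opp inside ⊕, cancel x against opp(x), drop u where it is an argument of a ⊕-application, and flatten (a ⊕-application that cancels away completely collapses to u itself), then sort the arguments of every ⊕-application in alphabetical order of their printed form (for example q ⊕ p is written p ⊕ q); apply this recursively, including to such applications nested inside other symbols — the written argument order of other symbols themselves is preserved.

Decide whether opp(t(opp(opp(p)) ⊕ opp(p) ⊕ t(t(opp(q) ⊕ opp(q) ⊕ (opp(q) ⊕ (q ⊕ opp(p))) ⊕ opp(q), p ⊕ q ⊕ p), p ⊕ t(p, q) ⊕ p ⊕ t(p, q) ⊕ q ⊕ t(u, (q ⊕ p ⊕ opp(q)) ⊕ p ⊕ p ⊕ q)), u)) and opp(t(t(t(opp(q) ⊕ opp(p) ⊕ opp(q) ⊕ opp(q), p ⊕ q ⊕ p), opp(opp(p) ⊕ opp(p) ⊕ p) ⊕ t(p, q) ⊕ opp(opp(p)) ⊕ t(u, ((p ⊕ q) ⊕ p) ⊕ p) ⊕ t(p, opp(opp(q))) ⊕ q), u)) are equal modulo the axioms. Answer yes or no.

Left:  opp(t(opp(opp(p)) ⊕ opp(p) ⊕ t(t(opp(q) ⊕ opp(q) ⊕ (opp(q) ⊕ (q ⊕ opp(p))) ⊕ opp(q), p ⊕ q ⊕ p), p ⊕ t(p, q) ⊕ p ⊕ t(p, q) ⊕ q ⊕ t(u, (q ⊕ p ⊕ opp(q)) ⊕ p ⊕ p ⊕ q)), u))
  Push opp inside:  distribute opp over ⊕ and collapse double opp
  Collect terms:  opp(t(t(t(opp(p) ⊕ opp(q) ⊕ opp(q) ⊕ opp(q), p ⊕ p ⊕ q), p ⊕ p ⊕ q ⊕ t(p, q) ⊕ t(p, q) ⊕ t(u, p ⊕ p ⊕ p ⊕ q)), u))
Right:  opp(t(t(t(opp(q) ⊕ opp(p) ⊕ opp(q) ⊕ opp(q), p ⊕ q ⊕ p), opp(opp(p) ⊕ opp(p) ⊕ p) ⊕ t(p, q) ⊕ opp(opp(p)) ⊕ t(u, ((p ⊕ q) ⊕ p) ⊕ p) ⊕ t(p, opp(opp(q))) ⊕ q), u))
  Push opp inside:  distribute opp over ⊕ and collapse double opp
  Combine occurrences:  opp(t(t(t(opp(p) ⊕ opp(q) ⊕ opp(q) ⊕ opp(q), p ⊕ p ⊕ q), p ⊕ p ⊕ q ⊕ t(p, q) ⊕ t(p, q) ⊕ t(u, p ⊕ p ⊕ p ⊕ q)), u))

Answer: yes — both canonical forms are opp(t(t(t(opp(p) ⊕ opp(q) ⊕ opp(q) ⊕ opp(q), p ⊕ p ⊕ q), p ⊕ p ⊕ q ⊕ t(p, q) ⊕ t(p, q) ⊕ t(u, p ⊕ p ⊕ p ⊕ q)), u))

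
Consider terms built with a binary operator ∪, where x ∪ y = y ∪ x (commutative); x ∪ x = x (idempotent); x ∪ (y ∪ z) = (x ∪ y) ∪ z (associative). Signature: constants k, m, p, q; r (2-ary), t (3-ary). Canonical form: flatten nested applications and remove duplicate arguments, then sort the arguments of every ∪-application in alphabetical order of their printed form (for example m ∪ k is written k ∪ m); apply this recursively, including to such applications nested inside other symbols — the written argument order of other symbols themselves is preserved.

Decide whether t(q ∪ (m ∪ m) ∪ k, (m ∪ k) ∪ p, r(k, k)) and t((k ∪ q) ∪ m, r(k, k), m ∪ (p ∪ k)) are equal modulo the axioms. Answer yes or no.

Left:  t(q ∪ (m ∪ m) ∪ k, (m ∪ k) ∪ p, r(k, k))
  Focus inside:  q ∪ (m ∪ m) ∪ k
  Merge nested applications:  q ∪ m ∪ m ∪ k
  Deduplicate:  drop duplicate m
  Sort arguments:  k ∪ m ∪ q
  Reassemble:  t(k ∪ m ∪ q, k ∪ m ∪ p, r(k, k))
Right:  t((k ∪ q) ∪ m, r(k, k), m ∪ (p ∪ k))
  Descend into:  m ∪ (p ∪ k)
  Flatten:  m ∪ p ∪ k
  Sort arguments:  k ∪ m ∪ p
  Put back:  t(k ∪ m ∪ q, r(k, k), k ∪ m ∪ p)

Answer: no — t(k ∪ m ∪ q, k ∪ m ∪ p, r(k, k)) vs t(k ∪ m ∪ q, r(k, k), k ∪ m ∪ p)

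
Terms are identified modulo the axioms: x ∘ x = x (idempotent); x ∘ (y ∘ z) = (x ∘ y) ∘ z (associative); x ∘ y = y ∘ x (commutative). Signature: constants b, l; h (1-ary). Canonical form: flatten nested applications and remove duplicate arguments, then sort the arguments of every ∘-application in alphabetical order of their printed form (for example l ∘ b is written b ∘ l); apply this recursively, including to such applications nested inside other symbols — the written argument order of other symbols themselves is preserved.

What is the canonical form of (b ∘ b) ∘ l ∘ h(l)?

Answer: b ∘ h(l) ∘ l

Derivation:
Un-nest:  b ∘ b ∘ l ∘ h(l)
Drop duplicates:  drop duplicate b
Sort arguments:  b ∘ h(l) ∘ l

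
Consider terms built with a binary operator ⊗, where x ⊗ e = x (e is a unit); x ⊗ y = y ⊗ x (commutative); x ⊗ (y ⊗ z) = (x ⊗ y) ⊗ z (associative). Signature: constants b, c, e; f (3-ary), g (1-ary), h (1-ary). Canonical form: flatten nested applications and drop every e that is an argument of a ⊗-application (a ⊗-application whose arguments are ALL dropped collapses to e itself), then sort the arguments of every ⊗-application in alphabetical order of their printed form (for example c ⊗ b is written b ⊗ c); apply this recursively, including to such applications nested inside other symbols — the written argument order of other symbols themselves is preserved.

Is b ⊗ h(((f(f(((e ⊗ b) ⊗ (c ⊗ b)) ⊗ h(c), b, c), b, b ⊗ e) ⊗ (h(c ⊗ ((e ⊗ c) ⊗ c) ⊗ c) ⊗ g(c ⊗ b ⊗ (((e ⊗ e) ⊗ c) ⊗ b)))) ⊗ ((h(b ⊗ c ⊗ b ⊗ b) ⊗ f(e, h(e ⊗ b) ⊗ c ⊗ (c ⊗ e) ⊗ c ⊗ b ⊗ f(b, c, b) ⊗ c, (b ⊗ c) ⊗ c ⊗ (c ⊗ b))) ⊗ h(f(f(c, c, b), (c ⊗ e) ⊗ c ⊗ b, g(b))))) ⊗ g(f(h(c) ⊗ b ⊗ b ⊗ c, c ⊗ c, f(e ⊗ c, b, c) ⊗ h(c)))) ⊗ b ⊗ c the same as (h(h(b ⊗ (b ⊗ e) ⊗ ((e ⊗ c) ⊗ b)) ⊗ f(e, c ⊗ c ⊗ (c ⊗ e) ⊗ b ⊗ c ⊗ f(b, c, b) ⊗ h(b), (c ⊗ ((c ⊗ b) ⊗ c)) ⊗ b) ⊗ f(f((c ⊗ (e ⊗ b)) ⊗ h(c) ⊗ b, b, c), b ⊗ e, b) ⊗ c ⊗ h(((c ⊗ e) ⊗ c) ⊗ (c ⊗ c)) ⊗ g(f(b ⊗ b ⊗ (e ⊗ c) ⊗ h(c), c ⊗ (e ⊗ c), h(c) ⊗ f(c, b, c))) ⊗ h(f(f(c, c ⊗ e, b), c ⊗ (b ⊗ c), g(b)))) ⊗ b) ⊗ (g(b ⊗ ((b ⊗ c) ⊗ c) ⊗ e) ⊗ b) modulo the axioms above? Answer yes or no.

Answer: no — b ⊗ b ⊗ c ⊗ h(f(e, b ⊗ c ⊗ c ⊗ c ⊗ c ⊗ f(b, c, b) ⊗ h(b), b ⊗ b ⊗ c ⊗ c ⊗ c) ⊗ f(f(b ⊗ b ⊗ c ⊗ h(c), b, c), b, b) ⊗ g(b ⊗ b ⊗ c ⊗ c) ⊗ g(f(b ⊗ b ⊗ c ⊗ h(c), c ⊗ c, f(c, b, c) ⊗ h(c))) ⊗ h(b ⊗ b ⊗ b ⊗ c) ⊗ h(c ⊗ c ⊗ c ⊗ c) ⊗ h(f(f(c, c, b), b ⊗ c ⊗ c, g(b)))) vs b ⊗ b ⊗ g(b ⊗ b ⊗ c ⊗ c) ⊗ h(c ⊗ f(e, b ⊗ c ⊗ c ⊗ c ⊗ c ⊗ f(b, c, b) ⊗ h(b), b ⊗ b ⊗ c ⊗ c ⊗ c) ⊗ f(f(b ⊗ b ⊗ c ⊗ h(c), b, c), b, b) ⊗ g(f(b ⊗ b ⊗ c ⊗ h(c), c ⊗ c, f(c, b, c) ⊗ h(c))) ⊗ h(b ⊗ b ⊗ b ⊗ c) ⊗ h(c ⊗ c ⊗ c ⊗ c) ⊗ h(f(f(c, c, b), b ⊗ c ⊗ c, g(b))))

Derivation:
Left:  b ⊗ h(((f(f(((e ⊗ b) ⊗ (c ⊗ b)) ⊗ h(c), b, c), b, b ⊗ e) ⊗ (h(c ⊗ ((e ⊗ c) ⊗ c) ⊗ c) ⊗ g(c ⊗ b ⊗ (((e ⊗ e) ⊗ c) ⊗ b)))) ⊗ ((h(b ⊗ c ⊗ b ⊗ b) ⊗ f(e, h(e ⊗ b) ⊗ c ⊗ (c ⊗ e) ⊗ c ⊗ b ⊗ f(b, c, b) ⊗ c, (b ⊗ c) ⊗ c ⊗ (c ⊗ b))) ⊗ h(f(f(c, c, b), (c ⊗ e) ⊗ c ⊗ b, g(b))))) ⊗ g(f(h(c) ⊗ b ⊗ b ⊗ c, c ⊗ c, f(e ⊗ c, b, c) ⊗ h(c)))) ⊗ b ⊗ c
  Simplify inside:  h(((f(f(((e ⊗ b) ⊗ (c ⊗ b)) ⊗ h(c), b, c), b, b ⊗ e) ⊗ (h(c ⊗ ((e ⊗ c) ⊗ c) ⊗ c) ⊗ g(c ⊗ b ⊗ (((e ⊗ e) ⊗ c) ⊗ b)))) ⊗ ((h(b ⊗ c ⊗ b ⊗ b) ⊗ f(e, h(e ⊗ b) ⊗ c ⊗ (c ⊗ e) ⊗ c ⊗ b ⊗ f(b, c, b) ⊗ c, (b ⊗ c) ⊗ c ⊗ (c ⊗ b))) ⊗ h(f(f(c, c, b), (c ⊗ e) ⊗ c ⊗ b, g(b))))) ⊗ g(f(h(c) ⊗ b ⊗ b ⊗ c, c ⊗ c, f(e ⊗ c, b, c) ⊗ h(c))))  →  h(f(e, b ⊗ c ⊗ c ⊗ c ⊗ c ⊗ f(b, c, b) ⊗ h(b), b ⊗ b ⊗ c ⊗ c ⊗ c) ⊗ f(f(b ⊗ b ⊗ c ⊗ h(c), b, c), b, b) ⊗ g(b ⊗ b ⊗ c ⊗ c) ⊗ g(f(b ⊗ b ⊗ c ⊗ h(c), c ⊗ c, f(c, b, c) ⊗ h(c))) ⊗ h(b ⊗ b ⊗ b ⊗ c) ⊗ h(c ⊗ c ⊗ c ⊗ c) ⊗ h(f(f(c, c, b), b ⊗ c ⊗ c, g(b))))
  Sort:  b ⊗ b ⊗ c ⊗ h(f(e, b ⊗ c ⊗ c ⊗ c ⊗ c ⊗ f(b, c, b) ⊗ h(b), b ⊗ b ⊗ c ⊗ c ⊗ c) ⊗ f(f(b ⊗ b ⊗ c ⊗ h(c), b, c), b, b) ⊗ g(b ⊗ b ⊗ c ⊗ c) ⊗ g(f(b ⊗ b ⊗ c ⊗ h(c), c ⊗ c, f(c, b, c) ⊗ h(c))) ⊗ h(b ⊗ b ⊗ b ⊗ c) ⊗ h(c ⊗ c ⊗ c ⊗ c) ⊗ h(f(f(c, c, b), b ⊗ c ⊗ c, g(b))))
Right:  (h(h(b ⊗ (b ⊗ e) ⊗ ((e ⊗ c) ⊗ b)) ⊗ f(e, c ⊗ c ⊗ (c ⊗ e) ⊗ b ⊗ c ⊗ f(b, c, b) ⊗ h(b), (c ⊗ ((c ⊗ b) ⊗ c)) ⊗ b) ⊗ f(f((c ⊗ (e ⊗ b)) ⊗ h(c) ⊗ b, b, c), b ⊗ e, b) ⊗ c ⊗ h(((c ⊗ e) ⊗ c) ⊗ (c ⊗ c)) ⊗ g(f(b ⊗ b ⊗ (e ⊗ c) ⊗ h(c), c ⊗ (e ⊗ c), h(c) ⊗ f(c, b, c))) ⊗ h(f(f(c, c ⊗ e, b), c ⊗ (b ⊗ c), g(b)))) ⊗ b) ⊗ (g(b ⊗ ((b ⊗ c) ⊗ c) ⊗ e) ⊗ b)
  Merge nested applications:  h(h(b ⊗ (b ⊗ e) ⊗ ((e ⊗ c) ⊗ b)) ⊗ f(e, c ⊗ c ⊗ (c ⊗ e) ⊗ b ⊗ c ⊗ f(b, c, b) ⊗ h(b), (c ⊗ ((c ⊗ b) ⊗ c)) ⊗ b) ⊗ f(f((c ⊗ (e ⊗ b)) ⊗ h(c) ⊗ b, b, c), b ⊗ e, b) ⊗ c ⊗ h(((c ⊗ e) ⊗ c) ⊗ (c ⊗ c)) ⊗ g(f(b ⊗ b ⊗ (e ⊗ c) ⊗ h(c), c ⊗ (e ⊗ c), h(c) ⊗ f(c, b, c))) ⊗ h(f(f(c, c ⊗ e, b), c ⊗ (b ⊗ c), g(b)))) ⊗ b ⊗ g(b ⊗ ((b ⊗ c) ⊗ c) ⊗ e) ⊗ b
  Canonicalize subterm:  h(h(b ⊗ (b ⊗ e) ⊗ ((e ⊗ c) ⊗ b)) ⊗ f(e, c ⊗ c ⊗ (c ⊗ e) ⊗ b ⊗ c ⊗ f(b, c, b) ⊗ h(b), (c ⊗ ((c ⊗ b) ⊗ c)) ⊗ b) ⊗ f(f((c ⊗ (e ⊗ b)) ⊗ h(c) ⊗ b, b, c), b ⊗ e, b) ⊗ c ⊗ h(((c ⊗ e) ⊗ c) ⊗ (c ⊗ c)) ⊗ g(f(b ⊗ b ⊗ (e ⊗ c) ⊗ h(c), c ⊗ (e ⊗ c), h(c) ⊗ f(c, b, c))) ⊗ h(f(f(c, c ⊗ e, b), c ⊗ (b ⊗ c), g(b))))  →  h(c ⊗ f(e, b ⊗ c ⊗ c ⊗ c ⊗ c ⊗ f(b, c, b) ⊗ h(b), b ⊗ b ⊗ c ⊗ c ⊗ c) ⊗ f(f(b ⊗ b ⊗ c ⊗ h(c), b, c), b, b) ⊗ g(f(b ⊗ b ⊗ c ⊗ h(c), c ⊗ c, f(c, b, c) ⊗ h(c))) ⊗ h(b ⊗ b ⊗ b ⊗ c) ⊗ h(c ⊗ c ⊗ c ⊗ c) ⊗ h(f(f(c, c, b), b ⊗ c ⊗ c, g(b))))
  Simplify inside:  g(b ⊗ ((b ⊗ c) ⊗ c) ⊗ e)  →  g(b ⊗ b ⊗ c ⊗ c)
  Order the arguments:  b ⊗ b ⊗ g(b ⊗ b ⊗ c ⊗ c) ⊗ h(c ⊗ f(e, b ⊗ c ⊗ c ⊗ c ⊗ c ⊗ f(b, c, b) ⊗ h(b), b ⊗ b ⊗ c ⊗ c ⊗ c) ⊗ f(f(b ⊗ b ⊗ c ⊗ h(c), b, c), b, b) ⊗ g(f(b ⊗ b ⊗ c ⊗ h(c), c ⊗ c, f(c, b, c) ⊗ h(c))) ⊗ h(b ⊗ b ⊗ b ⊗ c) ⊗ h(c ⊗ c ⊗ c ⊗ c) ⊗ h(f(f(c, c, b), b ⊗ c ⊗ c, g(b))))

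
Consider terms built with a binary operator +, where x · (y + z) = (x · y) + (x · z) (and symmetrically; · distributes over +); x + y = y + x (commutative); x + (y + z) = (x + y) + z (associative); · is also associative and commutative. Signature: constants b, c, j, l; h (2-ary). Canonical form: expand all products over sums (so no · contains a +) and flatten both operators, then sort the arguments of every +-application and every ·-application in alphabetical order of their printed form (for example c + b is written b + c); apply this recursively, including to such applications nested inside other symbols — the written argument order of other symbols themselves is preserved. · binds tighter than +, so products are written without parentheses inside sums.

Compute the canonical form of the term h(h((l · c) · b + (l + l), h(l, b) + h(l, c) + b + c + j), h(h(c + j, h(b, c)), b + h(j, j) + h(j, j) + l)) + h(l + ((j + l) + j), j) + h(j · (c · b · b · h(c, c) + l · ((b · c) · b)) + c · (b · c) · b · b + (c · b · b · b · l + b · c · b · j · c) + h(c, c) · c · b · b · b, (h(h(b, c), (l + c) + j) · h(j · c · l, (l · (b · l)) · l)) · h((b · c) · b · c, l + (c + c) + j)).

Distribute:  h(h(b · c · l + l + l, b + c + h(l, b) + h(l, c) + j), h(h(c + j, h(b, c)), b + h(j, j) + h(j, j) + l)) + h(j + j + l + l, j) + h(b · b · b · c · c + b · b · b · c · h(c, c) + b · b · b · c · l + b · b · c · c · j + b · b · c · h(c, c) · j + b · b · c · j · l, h(b · b · c · c, c + c + j + l) · h(c · j · l, b · l · l · l) · h(h(b, c), c + j + l))
Sort arguments:  h(b · b · b · c · c + b · b · b · c · h(c, c) + b · b · b · c · l + b · b · c · c · j + b · b · c · h(c, c) · j + b · b · c · j · l, h(b · b · c · c, c + c + j + l) · h(c · j · l, b · l · l · l) · h(h(b, c), c + j + l)) + h(h(b · c · l + l + l, b + c + h(l, b) + h(l, c) + j), h(h(c + j, h(b, c)), b + h(j, j) + h(j, j) + l)) + h(j + j + l + l, j)

Answer: h(b · b · b · c · c + b · b · b · c · h(c, c) + b · b · b · c · l + b · b · c · c · j + b · b · c · h(c, c) · j + b · b · c · j · l, h(b · b · c · c, c + c + j + l) · h(c · j · l, b · l · l · l) · h(h(b, c), c + j + l)) + h(h(b · c · l + l + l, b + c + h(l, b) + h(l, c) + j), h(h(c + j, h(b, c)), b + h(j, j) + h(j, j) + l)) + h(j + j + l + l, j)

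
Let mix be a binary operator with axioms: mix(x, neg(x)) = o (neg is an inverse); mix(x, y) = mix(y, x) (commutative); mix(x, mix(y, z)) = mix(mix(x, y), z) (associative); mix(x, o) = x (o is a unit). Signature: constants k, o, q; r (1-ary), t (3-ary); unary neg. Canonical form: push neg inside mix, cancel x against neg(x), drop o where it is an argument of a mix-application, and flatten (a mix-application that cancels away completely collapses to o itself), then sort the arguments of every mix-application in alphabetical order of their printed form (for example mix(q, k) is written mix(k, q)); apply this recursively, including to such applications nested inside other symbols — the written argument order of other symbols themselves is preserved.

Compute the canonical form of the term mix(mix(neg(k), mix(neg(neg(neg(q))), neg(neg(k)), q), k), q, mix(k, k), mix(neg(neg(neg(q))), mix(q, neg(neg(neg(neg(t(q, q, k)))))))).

Answer: mix(k, k, k, q, t(q, q, k))

Derivation:
Push neg inside:  distribute neg over mix and collapse double neg
Collect terms:  mix(k, k, k, q, t(q, q, k))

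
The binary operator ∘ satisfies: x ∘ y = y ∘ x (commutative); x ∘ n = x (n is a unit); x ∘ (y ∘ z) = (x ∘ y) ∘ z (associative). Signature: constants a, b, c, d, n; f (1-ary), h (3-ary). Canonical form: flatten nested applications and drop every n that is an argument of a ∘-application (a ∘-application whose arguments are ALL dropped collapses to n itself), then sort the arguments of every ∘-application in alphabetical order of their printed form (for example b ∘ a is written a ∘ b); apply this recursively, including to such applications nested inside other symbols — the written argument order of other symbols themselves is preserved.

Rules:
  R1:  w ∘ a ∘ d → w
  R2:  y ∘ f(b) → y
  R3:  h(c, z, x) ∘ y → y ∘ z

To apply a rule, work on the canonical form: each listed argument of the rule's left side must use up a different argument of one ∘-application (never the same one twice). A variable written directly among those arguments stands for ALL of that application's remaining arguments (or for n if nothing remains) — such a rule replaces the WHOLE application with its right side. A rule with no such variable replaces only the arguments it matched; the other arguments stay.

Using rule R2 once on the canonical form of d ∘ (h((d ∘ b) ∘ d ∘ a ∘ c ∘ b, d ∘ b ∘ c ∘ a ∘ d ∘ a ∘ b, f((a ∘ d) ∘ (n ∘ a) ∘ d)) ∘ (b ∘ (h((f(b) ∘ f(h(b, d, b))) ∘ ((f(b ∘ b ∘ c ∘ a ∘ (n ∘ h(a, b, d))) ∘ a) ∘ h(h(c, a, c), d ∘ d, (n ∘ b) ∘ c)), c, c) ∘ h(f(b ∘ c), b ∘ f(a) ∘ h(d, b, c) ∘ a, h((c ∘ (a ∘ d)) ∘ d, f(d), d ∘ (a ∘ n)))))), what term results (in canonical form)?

Canonical form:  b ∘ d ∘ h(a ∘ b ∘ b ∘ c ∘ d ∘ d, a ∘ a ∘ b ∘ b ∘ c ∘ d ∘ d, f(a ∘ a ∘ d ∘ d)) ∘ h(a ∘ f(a ∘ b ∘ b ∘ c ∘ h(a, b, d)) ∘ f(b) ∘ f(h(b, d, b)) ∘ h(h(c, a, c), d ∘ d, b ∘ c), c, c) ∘ h(f(b ∘ c), a ∘ b ∘ f(a) ∘ h(d, b, c), h(a ∘ c ∘ d ∘ d, f(d), a ∘ d))
Apply R2:  consuming f(b);  y := a ∘ f(a ∘ b ∘ b ∘ c ∘ h(a, b, d)) ∘ f(h(b, d, b)) ∘ h(h(c, a, c), d ∘ d, b ∘ c)
Every leftover argument binds to the variable; the entire application is replaced.
New term:  b ∘ d ∘ h(a ∘ b ∘ b ∘ c ∘ d ∘ d, a ∘ a ∘ b ∘ b ∘ c ∘ d ∘ d, f(a ∘ a ∘ d ∘ d)) ∘ h(a ∘ f(a ∘ b ∘ b ∘ c ∘ h(a, b, d)) ∘ f(h(b, d, b)) ∘ h(h(c, a, c), d ∘ d, b ∘ c), c, c) ∘ h(f(b ∘ c), a ∘ b ∘ f(a) ∘ h(d, b, c), h(a ∘ c ∘ d ∘ d, f(d), a ∘ d))

Answer: b ∘ d ∘ h(a ∘ b ∘ b ∘ c ∘ d ∘ d, a ∘ a ∘ b ∘ b ∘ c ∘ d ∘ d, f(a ∘ a ∘ d ∘ d)) ∘ h(a ∘ f(a ∘ b ∘ b ∘ c ∘ h(a, b, d)) ∘ f(h(b, d, b)) ∘ h(h(c, a, c), d ∘ d, b ∘ c), c, c) ∘ h(f(b ∘ c), a ∘ b ∘ f(a) ∘ h(d, b, c), h(a ∘ c ∘ d ∘ d, f(d), a ∘ d))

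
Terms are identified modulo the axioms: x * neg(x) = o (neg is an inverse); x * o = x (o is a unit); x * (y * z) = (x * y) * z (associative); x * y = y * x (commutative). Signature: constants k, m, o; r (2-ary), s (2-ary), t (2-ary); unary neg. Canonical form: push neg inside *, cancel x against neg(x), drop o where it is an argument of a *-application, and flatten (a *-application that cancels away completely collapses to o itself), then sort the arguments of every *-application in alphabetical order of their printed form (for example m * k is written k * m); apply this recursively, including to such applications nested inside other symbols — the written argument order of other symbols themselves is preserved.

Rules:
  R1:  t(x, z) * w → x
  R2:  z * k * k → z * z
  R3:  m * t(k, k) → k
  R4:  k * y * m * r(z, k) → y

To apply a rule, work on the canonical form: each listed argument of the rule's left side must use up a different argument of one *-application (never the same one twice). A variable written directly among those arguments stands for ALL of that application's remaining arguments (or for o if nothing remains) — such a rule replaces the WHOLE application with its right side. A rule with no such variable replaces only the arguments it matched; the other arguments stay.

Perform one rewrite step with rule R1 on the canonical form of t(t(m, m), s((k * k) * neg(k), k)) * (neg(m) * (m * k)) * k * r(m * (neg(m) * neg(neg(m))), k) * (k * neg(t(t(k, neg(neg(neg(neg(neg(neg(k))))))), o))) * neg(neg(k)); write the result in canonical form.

Canonical form:  k * k * k * k * neg(t(t(k, k), o)) * r(m, k) * t(t(m, m), s(k, k))
R1 matches:  uses t(t(m, m), s(k, k));  w := k * k * k * k * neg(t(t(k, k), o)) * r(m, k), x := t(m, m), z := s(k, k)
The extension variable absorbs all remaining arguments, so the whole application is rewritten.
Result:  t(m, m)

Answer: t(m, m)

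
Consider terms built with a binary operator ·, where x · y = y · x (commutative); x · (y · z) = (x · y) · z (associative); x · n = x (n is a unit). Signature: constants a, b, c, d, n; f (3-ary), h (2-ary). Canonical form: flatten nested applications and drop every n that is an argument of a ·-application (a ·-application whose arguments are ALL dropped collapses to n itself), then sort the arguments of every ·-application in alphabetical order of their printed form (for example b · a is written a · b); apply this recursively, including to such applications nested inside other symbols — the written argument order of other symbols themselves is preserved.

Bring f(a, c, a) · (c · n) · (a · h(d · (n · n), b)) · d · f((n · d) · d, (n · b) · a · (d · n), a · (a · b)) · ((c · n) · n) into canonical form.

Answer: a · c · c · d · f(a, c, a) · f(d · d, a · b · d, a · a · b) · h(d, b)

Derivation:
Merge nested applications:  f(a, c, a) · c · n · a · h(d · (n · n), b) · d · f((n · d) · d, (n · b) · a · (d · n), a · (a · b)) · c · n · n
Canonicalize subterm:  h(d · (n · n), b)  →  h(d, b)
Inside:  f((n · d) · d, (n · b) · a · (d · n), a · (a · b))  →  f(d · d, a · b · d, a · a · b)
Units out:  drop n (×3)
Sort arguments:  a · c · c · d · f(a, c, a) · f(d · d, a · b · d, a · a · b) · h(d, b)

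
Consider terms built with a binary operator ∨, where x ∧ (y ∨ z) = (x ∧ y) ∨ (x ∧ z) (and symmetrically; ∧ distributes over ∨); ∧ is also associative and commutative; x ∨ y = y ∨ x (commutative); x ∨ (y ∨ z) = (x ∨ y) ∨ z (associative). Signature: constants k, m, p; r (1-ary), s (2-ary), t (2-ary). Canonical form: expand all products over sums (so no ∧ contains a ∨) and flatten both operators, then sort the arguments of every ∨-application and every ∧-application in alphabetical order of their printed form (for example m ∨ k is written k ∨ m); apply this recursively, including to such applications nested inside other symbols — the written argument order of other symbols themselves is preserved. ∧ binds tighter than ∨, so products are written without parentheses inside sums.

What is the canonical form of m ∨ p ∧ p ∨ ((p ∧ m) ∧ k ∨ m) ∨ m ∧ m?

Un-nest:  m ∨ p ∧ p ∨ k ∧ m ∧ p ∨ m ∨ m ∧ m
Order the arguments:  k ∧ m ∧ p ∨ m ∨ m ∨ m ∧ m ∨ p ∧ p

Answer: k ∧ m ∧ p ∨ m ∨ m ∨ m ∧ m ∨ p ∧ p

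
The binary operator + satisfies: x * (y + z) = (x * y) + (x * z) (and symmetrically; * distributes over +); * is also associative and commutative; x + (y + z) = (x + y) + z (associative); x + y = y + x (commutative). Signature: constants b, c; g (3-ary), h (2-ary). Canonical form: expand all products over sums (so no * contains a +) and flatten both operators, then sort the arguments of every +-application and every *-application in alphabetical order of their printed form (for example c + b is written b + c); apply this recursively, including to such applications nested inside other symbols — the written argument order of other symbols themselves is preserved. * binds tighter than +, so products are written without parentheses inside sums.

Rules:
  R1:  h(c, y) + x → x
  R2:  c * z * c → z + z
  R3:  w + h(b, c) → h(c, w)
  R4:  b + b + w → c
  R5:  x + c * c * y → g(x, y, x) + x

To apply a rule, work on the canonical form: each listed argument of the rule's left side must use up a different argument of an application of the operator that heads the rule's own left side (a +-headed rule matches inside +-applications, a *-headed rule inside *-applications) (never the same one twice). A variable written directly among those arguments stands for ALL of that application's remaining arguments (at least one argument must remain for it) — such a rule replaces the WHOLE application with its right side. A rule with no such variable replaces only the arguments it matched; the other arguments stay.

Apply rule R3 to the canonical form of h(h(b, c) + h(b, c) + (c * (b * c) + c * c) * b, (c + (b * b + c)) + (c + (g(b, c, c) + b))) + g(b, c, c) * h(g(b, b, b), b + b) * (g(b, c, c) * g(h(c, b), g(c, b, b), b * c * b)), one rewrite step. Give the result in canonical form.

Canonical form:  g(b, c, c) * g(b, c, c) * g(h(c, b), g(c, b, b), b * b * c) * h(g(b, b, b), b + b) + h(b * b * c * c + b * c * c + h(b, c) + h(b, c), b + b * b + c + c + c + g(b, c, c))
R3 matches:  uses h(b, c);  w := b * b * c * c + b * c * c + h(b, c)
The variable takes the whole remainder — replace the entire application.
Giving:  g(b, c, c) * g(b, c, c) * g(h(c, b), g(c, b, b), b * b * c) * h(g(b, b, b), b + b) + h(h(c, b * b * c * c + b * c * c + h(b, c)), b + b * b + c + c + c + g(b, c, c))

Answer: g(b, c, c) * g(b, c, c) * g(h(c, b), g(c, b, b), b * b * c) * h(g(b, b, b), b + b) + h(h(c, b * b * c * c + b * c * c + h(b, c)), b + b * b + c + c + c + g(b, c, c))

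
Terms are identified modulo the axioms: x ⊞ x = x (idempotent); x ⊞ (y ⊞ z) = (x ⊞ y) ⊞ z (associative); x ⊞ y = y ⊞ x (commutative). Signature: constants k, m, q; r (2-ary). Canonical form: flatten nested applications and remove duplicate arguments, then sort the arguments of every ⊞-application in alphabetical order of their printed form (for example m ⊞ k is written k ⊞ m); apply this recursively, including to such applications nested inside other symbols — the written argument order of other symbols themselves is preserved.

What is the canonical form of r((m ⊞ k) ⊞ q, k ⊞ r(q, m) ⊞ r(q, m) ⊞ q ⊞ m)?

Descend into:  k ⊞ r(q, m) ⊞ r(q, m) ⊞ q ⊞ m
Drop duplicates:  drop duplicate r(q, m)
Sort:  k ⊞ m ⊞ q ⊞ r(q, m)
Reassemble:  r(k ⊞ m ⊞ q, k ⊞ m ⊞ q ⊞ r(q, m))

Answer: r(k ⊞ m ⊞ q, k ⊞ m ⊞ q ⊞ r(q, m))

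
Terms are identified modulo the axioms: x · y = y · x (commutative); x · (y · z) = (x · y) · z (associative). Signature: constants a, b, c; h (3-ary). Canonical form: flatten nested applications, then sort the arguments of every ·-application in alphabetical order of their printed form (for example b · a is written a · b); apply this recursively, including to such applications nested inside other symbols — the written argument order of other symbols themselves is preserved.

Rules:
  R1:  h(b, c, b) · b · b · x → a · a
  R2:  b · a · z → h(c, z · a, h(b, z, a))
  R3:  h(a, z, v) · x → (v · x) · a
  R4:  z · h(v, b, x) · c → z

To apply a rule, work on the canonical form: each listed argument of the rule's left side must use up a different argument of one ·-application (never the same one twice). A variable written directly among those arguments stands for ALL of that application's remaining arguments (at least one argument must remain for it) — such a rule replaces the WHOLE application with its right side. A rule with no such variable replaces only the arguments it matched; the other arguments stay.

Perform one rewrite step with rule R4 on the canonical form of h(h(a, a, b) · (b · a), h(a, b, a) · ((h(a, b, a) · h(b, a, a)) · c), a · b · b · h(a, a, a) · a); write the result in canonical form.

Canonical form:  h(a · b · h(a, a, b), c · h(a, b, a) · h(a, b, a) · h(b, a, a), a · a · b · b · h(a, a, a))
Apply R4:  consuming c, h(a, b, a);  v := a, x := a, z := h(a, b, a) · h(b, a, a)
The variable takes the whole remainder — replace the entire application.
New term:  h(a · b · h(a, a, b), h(a, b, a) · h(b, a, a), a · a · b · b · h(a, a, a))

Answer: h(a · b · h(a, a, b), h(a, b, a) · h(b, a, a), a · a · b · b · h(a, a, a))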